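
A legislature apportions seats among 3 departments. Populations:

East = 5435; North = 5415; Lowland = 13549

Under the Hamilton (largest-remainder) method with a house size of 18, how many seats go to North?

4

Total 24399; standard divisor 24399/18 ≈ 1355.5.
Standard quotas: East 4.0096, North 3.9948, Lowland 9.9956.
Lower quotas: East 4, North 3, Lowland 9 (sum 16, leaving 2 seats).
Remainders in descending order: Lowland 0.9956, North 0.9948, East 0.0096.
Largest remainders: Lowland, North receive the extra seats.
North receives 4.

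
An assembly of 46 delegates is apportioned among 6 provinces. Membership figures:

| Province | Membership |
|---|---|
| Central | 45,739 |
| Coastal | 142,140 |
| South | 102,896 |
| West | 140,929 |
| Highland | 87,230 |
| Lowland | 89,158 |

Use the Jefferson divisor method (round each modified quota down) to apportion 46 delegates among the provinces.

Central=3, Coastal=11, South=8, West=11, Highland=6, Lowland=7

Standard divisor 608092/46 ≈ 13219.391; standard quotas: Central 3.460, Coastal 10.752, South 7.784, West 10.661, Highland 6.599, Lowland 6.744.
Rounding down gives 3, 10, 7, 10, 6, 6 = 42 seats, so the divisor must be adjusted.
With modified divisor 12600: modified quotas Central 3.630, Coastal 11.281, South 8.166, West 11.185, Highland 6.923, Lowland 7.076.
Rounding down: Central 3, Coastal 11, South 8, West 11, Highland 6, Lowland 7 (total 46).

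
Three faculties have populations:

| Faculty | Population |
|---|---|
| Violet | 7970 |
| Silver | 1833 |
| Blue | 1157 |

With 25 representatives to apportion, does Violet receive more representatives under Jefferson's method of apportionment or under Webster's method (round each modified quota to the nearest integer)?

Jefferson: Violet 19, Silver 4, Blue 2.
Webster: Violet 18, Silver 4, Blue 3.
Violet gets 19 under Jefferson and 18 under Webster.

Jefferson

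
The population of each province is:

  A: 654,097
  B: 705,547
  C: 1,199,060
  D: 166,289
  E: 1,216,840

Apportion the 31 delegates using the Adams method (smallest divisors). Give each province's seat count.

A=5, B=6, C=9, D=2, E=9

Standard divisor 3941833/31 ≈ 127155.903; standard quotas: A 5.144, B 5.549, C 9.430, D 1.308, E 9.570.
Rounding up gives 6, 6, 10, 2, 10 = 34 seats, so the divisor must be adjusted.
With modified divisor 138200: modified quotas A 4.733, B 5.105, C 8.676, D 1.203, E 8.805.
Rounding up: A 5, B 6, C 9, D 2, E 9 (total 31).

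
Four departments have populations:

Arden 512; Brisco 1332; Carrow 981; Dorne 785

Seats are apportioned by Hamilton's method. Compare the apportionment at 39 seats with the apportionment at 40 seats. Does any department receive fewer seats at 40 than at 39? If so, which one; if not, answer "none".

Arden

At 39 seats: Arden 6, Brisco 14, Carrow 11, Dorne 8.
At 40 seats: Arden 5, Brisco 15, Carrow 11, Dorne 9.
Arden drops from 6 to 5.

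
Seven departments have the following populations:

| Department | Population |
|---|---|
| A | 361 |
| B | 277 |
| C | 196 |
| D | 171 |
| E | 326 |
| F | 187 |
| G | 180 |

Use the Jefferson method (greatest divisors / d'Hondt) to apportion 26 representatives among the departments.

A 6, B 4, C 3, D 2, E 5, F 3, G 3

Standard divisor 1698/26 ≈ 65.308; standard quotas: A 5.528, B 4.241, C 3.001, D 2.618, E 4.992, F 2.863, G 2.756.
Rounding down gives 5, 4, 3, 2, 4, 2, 2 = 22 seats, so the divisor must be adjusted.
With modified divisor 58: modified quotas A 6.224, B 4.776, C 3.379, D 2.948, E 5.621, F 3.224, G 3.103.
Rounding down: A 6, B 4, C 3, D 2, E 5, F 3, G 3 (total 26).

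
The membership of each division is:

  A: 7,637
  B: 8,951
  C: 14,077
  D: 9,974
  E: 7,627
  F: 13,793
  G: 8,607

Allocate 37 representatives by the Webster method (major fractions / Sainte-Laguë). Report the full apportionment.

Standard divisor 70666/37 ≈ 1909.892; standard quotas: A 3.999, B 4.687, C 7.371, D 5.222, E 3.993, F 7.222, G 4.507.
Rounding to the nearest integer gives A 4, B 5, C 7, D 5, E 4, F 7, G 5 — total 37, matching the house size, so no adjustment is needed.

A: 4, B: 5, C: 7, D: 5, E: 4, F: 7, G: 5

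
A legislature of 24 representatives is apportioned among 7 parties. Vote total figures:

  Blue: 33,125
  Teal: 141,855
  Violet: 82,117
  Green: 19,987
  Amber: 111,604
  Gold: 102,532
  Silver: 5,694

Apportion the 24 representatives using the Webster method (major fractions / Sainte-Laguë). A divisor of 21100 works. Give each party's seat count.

With modified divisor 21100: modified quotas Blue 1.570, Teal 6.723, Violet 3.892, Green 0.947, Amber 5.289, Gold 4.859, Silver 0.270.
Rounding to the nearest integer: Blue 2, Teal 7, Violet 4, Green 1, Amber 5, Gold 5, Silver 0 (total 24).

Blue=2, Teal=7, Violet=4, Green=1, Amber=5, Gold=5, Silver=0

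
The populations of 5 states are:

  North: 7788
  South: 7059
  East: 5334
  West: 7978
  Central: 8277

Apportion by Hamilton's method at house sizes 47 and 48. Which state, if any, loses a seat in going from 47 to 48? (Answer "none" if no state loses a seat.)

none

At 47 seats: North 10, South 9, East 7, West 10, Central 11.
At 48 seats: North 10, South 9, East 7, West 11, Central 11.
No state's allocation decreased.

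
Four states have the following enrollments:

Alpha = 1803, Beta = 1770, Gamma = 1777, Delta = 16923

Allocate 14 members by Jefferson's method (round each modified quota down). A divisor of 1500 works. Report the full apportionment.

Alpha 1, Beta 1, Gamma 1, Delta 11

With modified divisor 1500: modified quotas Alpha 1.202, Beta 1.180, Gamma 1.185, Delta 11.282.
Rounding down: Alpha 1, Beta 1, Gamma 1, Delta 11 (total 14).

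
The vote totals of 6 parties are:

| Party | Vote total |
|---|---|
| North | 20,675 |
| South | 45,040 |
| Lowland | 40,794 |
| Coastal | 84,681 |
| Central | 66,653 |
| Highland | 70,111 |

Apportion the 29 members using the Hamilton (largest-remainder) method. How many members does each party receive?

North: 2, South: 4, Lowland: 4, Coastal: 7, Central: 6, Highland: 6

Standard divisor: 327954 ÷ 29 ≈ 11308.759.
Standard quotas: North 1.8282, South 3.9828, Lowland 3.6073, Coastal 7.4881, Central 5.8939, Highland 6.1997.
Lower quotas: North 1, South 3, Lowland 3, Coastal 7, Central 5, Highland 6 (sum 25, leaving 4 seats).
Remainders in descending order: South 0.9828, Central 0.8939, North 0.8282, Lowland 0.6073, Coastal 0.4881, Highland 0.1997.
The surplus seats go to South, Central, North, Lowland.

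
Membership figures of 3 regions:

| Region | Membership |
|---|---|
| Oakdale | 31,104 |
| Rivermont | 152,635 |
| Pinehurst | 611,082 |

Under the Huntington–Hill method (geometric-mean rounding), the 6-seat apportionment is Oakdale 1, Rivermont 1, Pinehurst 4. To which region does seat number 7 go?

Pinehurst

Priority for the next seat is population ÷ (√(s·(s+1))).
Priorities: Oakdale 21993.849, Rivermont 107929.244, Pinehurst 136642.089.
Highest priority: Pinehurst.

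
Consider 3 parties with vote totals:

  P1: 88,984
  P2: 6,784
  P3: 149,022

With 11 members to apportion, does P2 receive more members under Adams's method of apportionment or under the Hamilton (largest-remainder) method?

Adams

Adams: P1 4, P2 1, P3 6.
Hamilton: P1 4, P2 0, P3 7.
P2 gets 1 under Adams and 0 under Hamilton.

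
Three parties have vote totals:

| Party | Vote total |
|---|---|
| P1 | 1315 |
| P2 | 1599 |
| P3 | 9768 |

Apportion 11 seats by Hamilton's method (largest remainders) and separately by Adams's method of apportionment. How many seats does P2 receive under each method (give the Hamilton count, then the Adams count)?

Hamilton: P1 1, P2 1, P3 9.
Adams: P1 1, P2 2, P3 8.
P2 gets 1 under Hamilton and 2 under Adams.

1 and 2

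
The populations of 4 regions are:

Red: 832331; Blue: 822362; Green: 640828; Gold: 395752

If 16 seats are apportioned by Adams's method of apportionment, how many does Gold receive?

2

Standard divisor 2691273/16 ≈ 168204.562; standard quotas: Red 4.948, Blue 4.889, Green 3.810, Gold 2.353.
Rounding up gives 5, 5, 4, 3 = 17 seats, so the divisor must be adjusted.
With modified divisor 201700: modified quotas Red 4.127, Blue 4.077, Green 3.177, Gold 1.962.
Rounding up: Red 5, Blue 5, Green 4, Gold 2 (total 16).
Gold receives 2.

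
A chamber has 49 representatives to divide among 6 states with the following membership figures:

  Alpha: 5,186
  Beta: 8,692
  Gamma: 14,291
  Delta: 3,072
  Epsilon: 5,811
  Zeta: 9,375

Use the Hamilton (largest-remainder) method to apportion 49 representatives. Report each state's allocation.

Alpha 6, Beta 9, Gamma 15, Delta 3, Epsilon 6, Zeta 10

Total 46427; standard divisor 46427/49 ≈ 947.49.
Standard quotas: Alpha 5.4734, Beta 9.1737, Gamma 15.0830, Delta 3.2423, Epsilon 6.1330, Zeta 9.8946.
Lower quotas: Alpha 5, Beta 9, Gamma 15, Delta 3, Epsilon 6, Zeta 9 (sum 47, leaving 2 seats).
Remainders in descending order: Zeta 0.8946, Alpha 0.4734, Delta 0.2423, Beta 0.1737, Epsilon 0.1330, Gamma 0.0830.
The surplus seats go to Zeta, Alpha.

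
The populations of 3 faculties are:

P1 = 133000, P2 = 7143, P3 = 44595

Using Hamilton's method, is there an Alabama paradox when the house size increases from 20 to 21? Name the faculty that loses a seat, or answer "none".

At 20 seats: P1 14, P2 1, P3 5.
At 21 seats: P1 15, P2 1, P3 5.
No faculty's allocation decreased.

none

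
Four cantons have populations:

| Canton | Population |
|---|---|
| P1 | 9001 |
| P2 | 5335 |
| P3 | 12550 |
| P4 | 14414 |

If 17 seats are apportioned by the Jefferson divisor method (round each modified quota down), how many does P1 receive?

4

Standard divisor 41300/17 ≈ 2429.412; standard quotas: P1 3.705, P2 2.196, P3 5.166, P4 5.933.
Rounding down gives 3, 2, 5, 5 = 15 seats, so the divisor must be adjusted.
With modified divisor 2200: modified quotas P1 4.091, P2 2.425, P3 5.705, P4 6.552.
Rounding down: P1 4, P2 2, P3 5, P4 6 (total 17).
P1 receives 4.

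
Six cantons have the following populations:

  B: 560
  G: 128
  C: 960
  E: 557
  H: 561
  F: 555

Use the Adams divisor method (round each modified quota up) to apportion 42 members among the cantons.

Standard divisor 3321/42 ≈ 79.071; standard quotas: B 7.082, G 1.619, C 12.141, E 7.044, H 7.095, F 7.019.
Rounding up gives 8, 2, 13, 8, 8, 8 = 47 seats, so the divisor must be adjusted.
With modified divisor 84: modified quotas B 6.667, G 1.524, C 11.429, E 6.631, H 6.679, F 6.607.
Rounding up: B 7, G 2, C 12, E 7, H 7, F 7 (total 42).

B 7, G 2, C 12, E 7, H 7, F 7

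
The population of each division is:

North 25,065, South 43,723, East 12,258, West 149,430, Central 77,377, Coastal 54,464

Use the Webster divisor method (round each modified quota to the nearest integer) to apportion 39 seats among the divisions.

North 3, South 5, East 1, West 16, Central 8, Coastal 6

Standard divisor 362317/39 ≈ 9290.179; standard quotas: North 2.698, South 4.706, East 1.319, West 16.085, Central 8.329, Coastal 5.863.
Rounding to the nearest integer gives North 3, South 5, East 1, West 16, Central 8, Coastal 6 — total 39, matching the house size, so no adjustment is needed.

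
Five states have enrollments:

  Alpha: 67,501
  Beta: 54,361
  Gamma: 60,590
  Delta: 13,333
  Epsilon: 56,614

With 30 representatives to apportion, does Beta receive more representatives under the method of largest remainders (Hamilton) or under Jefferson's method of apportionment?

Jefferson

Hamilton: Alpha 8, Beta 6, Gamma 7, Delta 2, Epsilon 7.
Jefferson: Alpha 8, Beta 7, Gamma 7, Delta 1, Epsilon 7.
Beta gets 6 under Hamilton and 7 under Jefferson.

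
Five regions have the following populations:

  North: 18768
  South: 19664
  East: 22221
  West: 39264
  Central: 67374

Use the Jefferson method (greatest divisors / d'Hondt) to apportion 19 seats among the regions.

Standard divisor 167291/19 ≈ 8804.789; standard quotas: North 2.132, South 2.233, East 2.524, West 4.459, Central 7.652.
Rounding down gives 2, 2, 2, 4, 7 = 17 seats, so the divisor must be adjusted.
With modified divisor 7700: modified quotas North 2.437, South 2.554, East 2.886, West 5.099, Central 8.750.
Rounding down: North 2, South 2, East 2, West 5, Central 8 (total 19).

North: 2; South: 2; East: 2; West: 5; Central: 8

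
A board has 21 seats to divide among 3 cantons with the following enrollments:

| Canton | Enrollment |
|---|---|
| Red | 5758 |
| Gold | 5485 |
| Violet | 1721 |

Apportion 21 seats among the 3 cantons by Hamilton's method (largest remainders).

Red: 9, Gold: 9, Violet: 3

Standard divisor: 12964 ÷ 21 ≈ 617.333.
Standard quotas: Red 9.3272, Gold 8.8850, Violet 2.7878.
Lower quotas: Red 9, Gold 8, Violet 2 (sum 19, leaving 2 seats).
Remainders in descending order: Gold 0.8850, Violet 0.7878, Red 0.3272.
The surplus seats go to Gold, Violet.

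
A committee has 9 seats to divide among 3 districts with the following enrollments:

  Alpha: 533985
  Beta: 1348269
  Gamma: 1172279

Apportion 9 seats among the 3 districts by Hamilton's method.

Alpha=2, Beta=4, Gamma=3

Standard divisor: 3054533 ÷ 9 ≈ 339392.556.
Standard quotas: Alpha 1.5734, Beta 3.9726, Gamma 3.4541.
Lower quotas: Alpha 1, Beta 3, Gamma 3 (sum 7, leaving 2 seats).
Remainders in descending order: Beta 0.9726, Alpha 0.5734, Gamma 0.4541.
Largest remainders: Beta, Alpha receive the extra seats.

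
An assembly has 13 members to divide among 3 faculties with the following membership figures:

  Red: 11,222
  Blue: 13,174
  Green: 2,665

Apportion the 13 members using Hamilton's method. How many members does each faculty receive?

The standard divisor is 27061/13 ≈ 2081.615.
Standard quotas: Red 5.3910, Blue 6.3287, Green 1.2803.
Lower quotas: Red 5, Blue 6, Green 1 (sum 12, leaving 1 seat).
Remainders in descending order: Red 0.3910, Blue 0.3287, Green 0.2803.
Largest remainder: Red receives the extra seat.

Red 6; Blue 6; Green 1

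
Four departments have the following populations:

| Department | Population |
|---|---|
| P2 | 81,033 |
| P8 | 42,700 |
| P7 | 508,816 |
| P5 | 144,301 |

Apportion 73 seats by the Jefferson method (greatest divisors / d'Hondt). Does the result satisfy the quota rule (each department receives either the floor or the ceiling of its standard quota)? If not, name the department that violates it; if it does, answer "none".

P7

Standard quotas: P2 7.615, P8 4.012, P7 47.813, P5 13.560.
Jefferson allocation: P2 7, P8 4, P7 49, P5 13.
P7 has quota 47.813 (lower 47, upper 48) but receives 49 — outside the quota interval.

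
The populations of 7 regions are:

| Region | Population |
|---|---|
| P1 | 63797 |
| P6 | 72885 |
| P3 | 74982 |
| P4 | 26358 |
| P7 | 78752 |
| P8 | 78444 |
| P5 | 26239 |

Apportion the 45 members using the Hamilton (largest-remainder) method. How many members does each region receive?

P1 7, P6 8, P3 8, P4 3, P7 8, P8 8, P5 3

Total 421457; standard divisor 421457/45 ≈ 9365.711.
Standard quotas: P1 6.8118, P6 7.7821, P3 8.0060, P4 2.8143, P7 8.4085, P8 8.3757, P5 2.8016.
Lower quotas: P1 6, P6 7, P3 8, P4 2, P7 8, P8 8, P5 2 (sum 41, leaving 4 seats).
Remainders in descending order: P4 0.8143, P1 0.8118, P5 0.8016, P6 0.7821, P7 0.4085, P8 0.3757, P3 0.0060.
Largest remainders: P4, P1, P5, P6 receive the extra seats.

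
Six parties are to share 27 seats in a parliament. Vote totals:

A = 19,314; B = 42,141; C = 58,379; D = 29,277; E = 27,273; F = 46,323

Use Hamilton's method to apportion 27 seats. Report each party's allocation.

A 2, B 5, C 7, D 4, E 3, F 6

Standard divisor: 222707 ÷ 27 ≈ 8248.407.
Standard quotas: A 2.3415, B 5.1090, C 7.0776, D 3.5494, E 3.3065, F 5.6160.
Lower quotas: A 2, B 5, C 7, D 3, E 3, F 5 (sum 25, leaving 2 seats).
Remainders in descending order: F 0.6160, D 0.5494, A 0.3415, E 0.3065, B 0.1090, C 0.0776.
Largest remainders: F, D receive the extra seats.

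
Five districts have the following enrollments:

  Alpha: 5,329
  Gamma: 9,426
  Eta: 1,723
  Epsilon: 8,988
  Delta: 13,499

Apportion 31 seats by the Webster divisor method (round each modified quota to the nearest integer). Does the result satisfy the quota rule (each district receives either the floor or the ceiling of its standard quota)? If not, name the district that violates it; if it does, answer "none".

Standard quotas: Alpha 4.240, Gamma 7.499, Eta 1.371, Epsilon 7.151, Delta 10.740.
Webster allocation: Alpha 4, Gamma 8, Eta 1, Epsilon 7, Delta 11.
Every allocation lies between the lower and upper quota.

none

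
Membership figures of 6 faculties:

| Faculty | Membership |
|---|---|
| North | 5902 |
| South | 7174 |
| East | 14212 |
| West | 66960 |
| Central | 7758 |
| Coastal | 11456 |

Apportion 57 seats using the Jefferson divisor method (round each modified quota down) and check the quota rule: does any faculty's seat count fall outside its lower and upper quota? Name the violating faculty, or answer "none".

West

Standard quotas: North 2.965, South 3.604, East 7.140, West 33.639, Central 3.897, Coastal 5.755.
Jefferson allocation: North 3, South 3, East 7, West 35, Central 4, Coastal 5.
West has quota 33.639 (lower 33, upper 34) but receives 35 — outside the quota interval.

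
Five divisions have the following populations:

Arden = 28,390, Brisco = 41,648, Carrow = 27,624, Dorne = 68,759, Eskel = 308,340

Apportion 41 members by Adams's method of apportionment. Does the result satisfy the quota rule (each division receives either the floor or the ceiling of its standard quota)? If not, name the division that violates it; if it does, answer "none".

Standard quotas: Arden 2.452, Brisco 3.597, Carrow 2.386, Dorne 5.938, Eskel 26.628.
Adams allocation: Arden 3, Brisco 4, Carrow 3, Dorne 6, Eskel 25.
Eskel has quota 26.628 (lower 26, upper 27) but receives 25 — outside the quota interval.

Eskel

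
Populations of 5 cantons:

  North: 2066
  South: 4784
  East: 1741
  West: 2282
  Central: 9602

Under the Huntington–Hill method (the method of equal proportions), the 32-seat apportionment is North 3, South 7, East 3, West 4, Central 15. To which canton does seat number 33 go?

Priority for the next seat is population ÷ (√(s·(s+1))).
Priorities: North 596.403, South 639.289, East 502.583, West 510.271, Central 619.806.
Highest priority: South.

South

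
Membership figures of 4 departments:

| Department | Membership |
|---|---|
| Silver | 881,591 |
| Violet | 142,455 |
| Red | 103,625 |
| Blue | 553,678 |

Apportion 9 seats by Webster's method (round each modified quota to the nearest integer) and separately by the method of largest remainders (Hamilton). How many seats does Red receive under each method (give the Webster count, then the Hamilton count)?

1 and 0

Webster: Silver 4, Violet 1, Red 1, Blue 3.
Hamilton: Silver 5, Violet 1, Red 0, Blue 3.
Red gets 1 under Webster and 0 under Hamilton.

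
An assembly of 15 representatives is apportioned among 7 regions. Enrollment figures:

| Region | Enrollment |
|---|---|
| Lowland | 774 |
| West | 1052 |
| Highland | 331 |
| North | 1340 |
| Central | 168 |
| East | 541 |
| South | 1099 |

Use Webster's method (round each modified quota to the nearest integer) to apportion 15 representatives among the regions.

Standard divisor 5305/15 ≈ 353.667; standard quotas: Lowland 2.189, West 2.975, Highland 0.936, North 3.789, Central 0.475, East 1.530, South 3.107.
Rounding to the nearest integer gives Lowland 2, West 3, Highland 1, North 4, Central 0, East 2, South 3 — total 15, matching the house size, so no adjustment is needed.

Lowland: 2, West: 3, Highland: 1, North: 4, Central: 0, East: 2, South: 3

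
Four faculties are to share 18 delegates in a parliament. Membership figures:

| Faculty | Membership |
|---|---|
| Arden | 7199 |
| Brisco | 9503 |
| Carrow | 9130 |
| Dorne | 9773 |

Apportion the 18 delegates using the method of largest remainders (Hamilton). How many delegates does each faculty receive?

Arden: 4; Brisco: 5; Carrow: 4; Dorne: 5

Standard divisor: 35605 ÷ 18 ≈ 1978.056.
Standard quotas: Arden 3.6394, Brisco 4.8042, Carrow 4.6156, Dorne 4.9407.
Lower quotas: Arden 3, Brisco 4, Carrow 4, Dorne 4 (sum 15, leaving 3 seats).
Remainders in descending order: Dorne 0.9407, Brisco 0.8042, Arden 0.6394, Carrow 0.6156.
Largest remainders: Dorne, Brisco, Arden receive the extra seats.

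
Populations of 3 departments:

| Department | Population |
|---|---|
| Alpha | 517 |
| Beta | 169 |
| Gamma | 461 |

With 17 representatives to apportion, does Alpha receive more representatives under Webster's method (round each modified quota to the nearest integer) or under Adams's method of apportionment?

Webster: Alpha 8, Beta 2, Gamma 7.
Adams: Alpha 7, Beta 3, Gamma 7.
Alpha gets 8 under Webster and 7 under Adams.

Webster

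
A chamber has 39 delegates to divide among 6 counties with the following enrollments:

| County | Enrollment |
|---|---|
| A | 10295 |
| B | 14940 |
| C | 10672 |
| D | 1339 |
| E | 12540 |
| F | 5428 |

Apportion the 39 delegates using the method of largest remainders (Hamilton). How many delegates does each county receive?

A: 7, B: 11, C: 7, D: 1, E: 9, F: 4

Total 55214; standard divisor 55214/39 ≈ 1415.744.
Standard quotas: A 7.2718, B 10.5528, C 7.5381, D 0.9458, E 8.8575, F 3.8340.
Lower quotas: A 7, B 10, C 7, D 0, E 8, F 3 (sum 35, leaving 4 seats).
Remainders in descending order: D 0.9458, E 0.8575, F 0.8340, B 0.5528, C 0.5381, A 0.2718.
The surplus seats go to D, E, F, B.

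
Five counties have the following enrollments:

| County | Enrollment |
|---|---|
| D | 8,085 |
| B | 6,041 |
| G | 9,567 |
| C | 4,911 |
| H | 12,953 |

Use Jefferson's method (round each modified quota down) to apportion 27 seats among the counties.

D 5; B 4; G 6; C 3; H 9

Standard divisor 41557/27 ≈ 1539.148; standard quotas: D 5.253, B 3.925, G 6.216, C 3.191, H 8.416.
Rounding down gives 5, 3, 6, 3, 8 = 25 seats, so the divisor must be adjusted.
With modified divisor 1400: modified quotas D 5.775, B 4.315, G 6.834, C 3.508, H 9.252.
Rounding down: D 5, B 4, G 6, C 3, H 9 (total 27).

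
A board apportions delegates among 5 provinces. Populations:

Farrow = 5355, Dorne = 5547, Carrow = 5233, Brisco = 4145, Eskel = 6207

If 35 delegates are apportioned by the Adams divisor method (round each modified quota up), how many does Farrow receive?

Standard divisor 26487/35 ≈ 756.771; standard quotas: Farrow 7.076, Dorne 7.330, Carrow 6.915, Brisco 5.477, Eskel 8.202.
Rounding up gives 8, 8, 7, 6, 9 = 38 seats, so the divisor must be adjusted.
With modified divisor 800: modified quotas Farrow 6.694, Dorne 6.934, Carrow 6.541, Brisco 5.181, Eskel 7.759.
Rounding up: Farrow 7, Dorne 7, Carrow 7, Brisco 6, Eskel 8 (total 35).
Farrow receives 7.

7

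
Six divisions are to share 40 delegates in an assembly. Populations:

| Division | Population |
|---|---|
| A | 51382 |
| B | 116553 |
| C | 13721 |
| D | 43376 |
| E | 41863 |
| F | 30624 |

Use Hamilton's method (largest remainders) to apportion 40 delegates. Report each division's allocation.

The standard divisor is 297519/40 ≈ 7437.975.
Standard quotas: A 6.9081, B 15.6700, C 1.8447, D 5.8317, E 5.6283, F 4.1172.
Lower quotas: A 6, B 15, C 1, D 5, E 5, F 4 (sum 36, leaving 4 seats).
Remainders in descending order: A 0.9081, C 0.8447, D 0.8317, B 0.6700, E 0.6283, F 0.1172.
The surplus seats go to A, C, D, B.

A=7, B=16, C=2, D=6, E=5, F=4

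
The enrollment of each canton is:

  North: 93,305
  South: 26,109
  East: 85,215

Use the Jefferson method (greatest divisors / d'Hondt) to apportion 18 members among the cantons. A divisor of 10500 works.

With modified divisor 10500: modified quotas North 8.886, South 2.487, East 8.116.
Rounding down: North 8, South 2, East 8 (total 18).

North 8, South 2, East 8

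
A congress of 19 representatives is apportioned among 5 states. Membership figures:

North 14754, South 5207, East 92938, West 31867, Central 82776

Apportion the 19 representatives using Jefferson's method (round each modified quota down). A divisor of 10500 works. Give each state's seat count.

With modified divisor 10500: modified quotas North 1.405, South 0.496, East 8.851, West 3.035, Central 7.883.
Rounding down: North 1, South 0, East 8, West 3, Central 7 (total 19).

North=1, South=0, East=8, West=3, Central=7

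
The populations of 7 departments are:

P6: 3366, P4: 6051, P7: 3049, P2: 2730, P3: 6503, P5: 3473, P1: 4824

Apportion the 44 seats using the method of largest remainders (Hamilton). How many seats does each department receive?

The standard divisor is 29996/44 ≈ 681.727.
Standard quotas: P6 4.9375, P4 8.8760, P7 4.4725, P2 4.0045, P3 9.5390, P5 5.0944, P1 7.0761.
Lower quotas: P6 4, P4 8, P7 4, P2 4, P3 9, P5 5, P1 7 (sum 41, leaving 3 seats).
Remainders in descending order: P6 0.9375, P4 0.8760, P3 0.5390, P7 0.4725, P5 0.0944, P1 0.0761, P2 0.0045.
The surplus seats go to P6, P4, P3.

P6: 5; P4: 9; P7: 4; P2: 4; P3: 10; P5: 5; P1: 7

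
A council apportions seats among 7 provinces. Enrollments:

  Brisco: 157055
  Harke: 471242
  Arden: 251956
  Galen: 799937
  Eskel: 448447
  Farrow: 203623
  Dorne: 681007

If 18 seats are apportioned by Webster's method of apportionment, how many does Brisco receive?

Standard divisor 3013267/18 ≈ 167403.722; standard quotas: Brisco 0.938, Harke 2.815, Arden 1.505, Galen 4.778, Eskel 2.679, Farrow 1.216, Dorne 4.068.
Rounding to the nearest integer gives 1, 3, 2, 5, 3, 1, 4 = 19 seats, so the divisor must be adjusted.
With modified divisor 172900: modified quotas Brisco 0.908, Harke 2.726, Arden 1.457, Galen 4.627, Eskel 2.594, Farrow 1.178, Dorne 3.939.
Rounding to the nearest integer: Brisco 1, Harke 3, Arden 1, Galen 5, Eskel 3, Farrow 1, Dorne 4 (total 18).
Brisco receives 1.

1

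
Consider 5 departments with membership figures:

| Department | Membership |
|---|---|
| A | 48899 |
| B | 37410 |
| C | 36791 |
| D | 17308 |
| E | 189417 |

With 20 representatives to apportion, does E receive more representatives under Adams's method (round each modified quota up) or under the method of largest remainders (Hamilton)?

Hamilton

Adams: A 3, B 3, C 2, D 1, E 11.
Hamilton: A 3, B 2, C 2, D 1, E 12.
E gets 11 under Adams and 12 under Hamilton.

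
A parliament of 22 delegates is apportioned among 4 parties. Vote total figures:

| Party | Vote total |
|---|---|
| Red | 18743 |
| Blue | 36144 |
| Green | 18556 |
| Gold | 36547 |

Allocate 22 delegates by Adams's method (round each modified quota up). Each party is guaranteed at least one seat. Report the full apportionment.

Standard divisor 109990/22 ≈ 4999.545; standard quotas: Red 3.749, Blue 7.229, Green 3.712, Gold 7.310.
Rounding up gives 4, 8, 4, 8 = 24 seats, so the divisor must be adjusted.
With modified divisor 5600: modified quotas Red 3.347, Blue 6.454, Green 3.314, Gold 6.526.
Rounding up: Red 4, Blue 7, Green 4, Gold 7 (total 22).

Red=4, Blue=7, Green=4, Gold=7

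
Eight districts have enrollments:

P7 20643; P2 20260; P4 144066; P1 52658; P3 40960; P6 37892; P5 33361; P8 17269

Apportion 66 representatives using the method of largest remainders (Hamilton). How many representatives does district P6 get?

Total 367109; standard divisor 367109/66 ≈ 5562.258.
Standard quotas: P7 3.7113, P2 3.6424, P4 25.9006, P1 9.4670, P3 7.3639, P6 6.8123, P5 5.9977, P8 3.1047.
Lower quotas: P7 3, P2 3, P4 25, P1 9, P3 7, P6 6, P5 5, P8 3 (sum 61, leaving 5 seats).
Remainders in descending order: P5 0.9977, P4 0.9006, P6 0.8123, P7 0.7113, P2 0.6424, P1 0.4670, P3 0.3639, P8 0.1047.
The surplus seats go to P5, P4, P6, P7, P2.
P6 receives 7.

7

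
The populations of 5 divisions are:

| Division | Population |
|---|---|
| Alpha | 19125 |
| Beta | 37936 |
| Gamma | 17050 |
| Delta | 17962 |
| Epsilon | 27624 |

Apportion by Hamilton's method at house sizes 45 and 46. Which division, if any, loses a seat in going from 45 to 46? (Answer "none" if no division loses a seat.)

Gamma

At 45 seats: Alpha 7, Beta 14, Gamma 7, Delta 7, Epsilon 10.
At 46 seats: Alpha 7, Beta 15, Gamma 6, Delta 7, Epsilon 11.
Gamma drops from 7 to 6.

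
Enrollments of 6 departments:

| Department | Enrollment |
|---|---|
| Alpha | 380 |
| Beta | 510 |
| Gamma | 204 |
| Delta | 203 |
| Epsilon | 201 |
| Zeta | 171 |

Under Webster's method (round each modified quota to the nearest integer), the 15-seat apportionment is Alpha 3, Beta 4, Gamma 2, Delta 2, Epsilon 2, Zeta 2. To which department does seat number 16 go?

Beta

Priority for the next seat is population ÷ (current seats + 0.5).
Priorities: Alpha 108.571, Beta 113.333, Gamma 81.600, Delta 81.200, Epsilon 80.400, Zeta 68.400.
Highest priority: Beta.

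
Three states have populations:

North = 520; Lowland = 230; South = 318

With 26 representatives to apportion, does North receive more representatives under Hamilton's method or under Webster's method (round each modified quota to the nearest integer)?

Hamilton

Hamilton: North 13, Lowland 5, South 8.
Webster: North 12, Lowland 6, South 8.
North gets 13 under Hamilton and 12 under Webster.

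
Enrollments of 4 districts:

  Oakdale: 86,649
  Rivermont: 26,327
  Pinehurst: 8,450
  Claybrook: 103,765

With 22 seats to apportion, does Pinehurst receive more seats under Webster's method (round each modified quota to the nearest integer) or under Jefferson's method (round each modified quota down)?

Webster

Webster: Oakdale 8, Rivermont 3, Pinehurst 1, Claybrook 10.
Jefferson: Oakdale 9, Rivermont 2, Pinehurst 0, Claybrook 11.
Pinehurst gets 1 under Webster and 0 under Jefferson.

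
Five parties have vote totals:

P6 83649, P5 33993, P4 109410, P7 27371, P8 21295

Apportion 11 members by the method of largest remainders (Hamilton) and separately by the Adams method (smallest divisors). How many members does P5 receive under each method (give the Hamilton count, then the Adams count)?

Hamilton: P6 3, P5 1, P4 5, P7 1, P8 1.
Adams: P6 3, P5 2, P4 4, P7 1, P8 1.
P5 gets 1 under Hamilton and 2 under Adams.

1 and 2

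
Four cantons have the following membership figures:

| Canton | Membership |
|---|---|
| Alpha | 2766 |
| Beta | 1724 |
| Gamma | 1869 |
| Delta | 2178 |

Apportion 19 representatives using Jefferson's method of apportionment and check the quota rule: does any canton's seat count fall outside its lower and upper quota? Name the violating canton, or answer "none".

Standard quotas: Alpha 6.156, Beta 3.837, Gamma 4.160, Delta 4.847.
Jefferson allocation: Alpha 6, Beta 4, Gamma 4, Delta 5.
Every allocation lies between the lower and upper quota.

none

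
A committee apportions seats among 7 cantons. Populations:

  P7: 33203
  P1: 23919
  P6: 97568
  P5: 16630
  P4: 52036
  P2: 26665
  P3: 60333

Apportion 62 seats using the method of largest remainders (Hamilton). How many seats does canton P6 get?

Standard divisor: 310354 ÷ 62 ≈ 5005.71.
Standard quotas: P7 6.6330, P1 4.7783, P6 19.4913, P5 3.3222, P4 10.3953, P2 5.3269, P3 12.0528.
Lower quotas: P7 6, P1 4, P6 19, P5 3, P4 10, P2 5, P3 12 (sum 59, leaving 3 seats).
Remainders in descending order: P1 0.7783, P7 0.6330, P6 0.4913, P4 0.3953, P2 0.3269, P5 0.3222, P3 0.0528.
Largest remainders: P1, P7, P6 receive the extra seats.
P6 receives 20.

20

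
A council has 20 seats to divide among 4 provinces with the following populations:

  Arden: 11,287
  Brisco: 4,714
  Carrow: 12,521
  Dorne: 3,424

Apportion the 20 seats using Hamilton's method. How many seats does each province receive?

The standard divisor is 31946/20 ≈ 1597.3.
Standard quotas: Arden 7.0663, Brisco 2.9512, Carrow 7.8389, Dorne 2.1436.
Lower quotas: Arden 7, Brisco 2, Carrow 7, Dorne 2 (sum 18, leaving 2 seats).
Remainders in descending order: Brisco 0.9512, Carrow 0.8389, Dorne 0.1436, Arden 0.0663.
The surplus seats go to Brisco, Carrow.

Arden 7, Brisco 3, Carrow 8, Dorne 2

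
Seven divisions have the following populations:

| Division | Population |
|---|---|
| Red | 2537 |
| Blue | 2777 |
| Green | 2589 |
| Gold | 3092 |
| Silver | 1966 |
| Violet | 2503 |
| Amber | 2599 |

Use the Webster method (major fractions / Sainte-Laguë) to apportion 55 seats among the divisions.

Red: 8; Blue: 8; Green: 8; Gold: 9; Silver: 6; Violet: 8; Amber: 8

Standard divisor 18063/55 ≈ 328.418; standard quotas: Red 7.725, Blue 8.456, Green 7.883, Gold 9.415, Silver 5.986, Violet 7.621, Amber 7.914.
Rounding to the nearest integer gives Red 8, Blue 8, Green 8, Gold 9, Silver 6, Violet 8, Amber 8 — total 55, matching the house size, so no adjustment is needed.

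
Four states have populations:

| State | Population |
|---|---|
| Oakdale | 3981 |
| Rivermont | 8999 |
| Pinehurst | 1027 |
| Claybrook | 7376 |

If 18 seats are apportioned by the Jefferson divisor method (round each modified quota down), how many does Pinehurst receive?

Standard divisor 21383/18 ≈ 1187.944; standard quotas: Oakdale 3.351, Rivermont 7.575, Pinehurst 0.865, Claybrook 6.209.
Rounding down gives 3, 7, 0, 6 = 16 seats, so the divisor must be adjusted.
With modified divisor 1048.37: modified quotas Oakdale 3.797, Rivermont 8.584, Pinehurst 0.980, Claybrook 7.036.
Rounding down: Oakdale 3, Rivermont 8, Pinehurst 0, Claybrook 7 (total 18).
Pinehurst receives 0.

0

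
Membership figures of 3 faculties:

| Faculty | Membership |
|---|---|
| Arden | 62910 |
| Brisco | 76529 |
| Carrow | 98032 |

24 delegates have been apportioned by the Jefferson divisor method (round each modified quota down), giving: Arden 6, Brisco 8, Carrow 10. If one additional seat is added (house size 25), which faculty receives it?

Priority for the next seat is population ÷ (current seats + 1).
Priorities: Arden 8987.143, Brisco 8503.222, Carrow 8912.000.
Highest priority: Arden.

Arden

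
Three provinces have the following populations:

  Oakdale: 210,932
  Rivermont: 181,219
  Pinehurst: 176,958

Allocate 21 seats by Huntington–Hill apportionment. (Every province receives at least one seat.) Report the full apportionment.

With divisor 27634: modified quotas Oakdale 7.633, Rivermont 6.558, Pinehurst 6.404.
Geometric-mean thresholds: Oakdale √(7·8)=7.483, Rivermont √(6·7)=6.481, Pinehurst √(6·7)=6.481.
Each quota rounded against its threshold gives Oakdale 8, Rivermont 7, Pinehurst 6 (total 21).

Oakdale=8, Rivermont=7, Pinehurst=6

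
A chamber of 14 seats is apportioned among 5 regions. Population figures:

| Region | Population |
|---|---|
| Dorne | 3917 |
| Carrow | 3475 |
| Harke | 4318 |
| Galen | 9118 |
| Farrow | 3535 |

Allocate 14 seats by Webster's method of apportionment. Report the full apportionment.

Standard divisor 24363/14 ≈ 1740.214; standard quotas: Dorne 2.251, Carrow 1.997, Harke 2.481, Galen 5.240, Farrow 2.031.
Rounding to the nearest integer gives 2, 2, 2, 5, 2 = 13 seats, so the divisor must be adjusted.
With modified divisor 1700: modified quotas Dorne 2.304, Carrow 2.044, Harke 2.540, Galen 5.364, Farrow 2.079.
Rounding to the nearest integer: Dorne 2, Carrow 2, Harke 3, Galen 5, Farrow 2 (total 14).

Dorne 2; Carrow 2; Harke 3; Galen 5; Farrow 2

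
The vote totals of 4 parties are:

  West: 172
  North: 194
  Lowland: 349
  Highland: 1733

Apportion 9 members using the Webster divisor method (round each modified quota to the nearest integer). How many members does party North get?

1

Standard divisor 2448/9 ≈ 272; standard quotas: West 0.632, North 0.713, Lowland 1.283, Highland 6.371.
Rounding to the nearest integer gives West 1, North 1, Lowland 1, Highland 6 — total 9, matching the house size, so no adjustment is needed.
North receives 1.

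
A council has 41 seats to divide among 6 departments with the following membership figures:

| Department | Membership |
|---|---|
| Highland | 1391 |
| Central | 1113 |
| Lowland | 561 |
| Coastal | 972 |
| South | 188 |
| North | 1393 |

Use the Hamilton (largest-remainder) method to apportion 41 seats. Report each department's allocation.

Total 5618; standard divisor 5618/41 ≈ 137.024.
Standard quotas: Highland 10.151, Central 8.123, Lowland 4.094, Coastal 7.094, South 1.372, North 10.166.
Lower quotas: Highland 10, Central 8, Lowland 4, Coastal 7, South 1, North 10 (sum 40, leaving 1 seat).
Remainders in descending order: South 0.372, North 0.166, Highland 0.151, Central 0.123, Lowland 0.094, Coastal 0.094.
The surplus seat goes to South.

Highland: 10, Central: 8, Lowland: 4, Coastal: 7, South: 2, North: 10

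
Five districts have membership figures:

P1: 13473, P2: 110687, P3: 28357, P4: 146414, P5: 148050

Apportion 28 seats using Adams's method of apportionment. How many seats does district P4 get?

Standard divisor 446981/28 ≈ 15963.607; standard quotas: P1 0.844, P2 6.934, P3 1.776, P4 9.172, P5 9.274.
Rounding up gives 1, 7, 2, 10, 10 = 30 seats, so the divisor must be adjusted.
With modified divisor 17400: modified quotas P1 0.774, P2 6.361, P3 1.630, P4 8.415, P5 8.509.
Rounding up: P1 1, P2 7, P3 2, P4 9, P5 9 (total 28).
P4 receives 9.

9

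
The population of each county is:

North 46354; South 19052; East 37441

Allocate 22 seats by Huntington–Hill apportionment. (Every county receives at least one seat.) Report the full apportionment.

North: 10; South: 4; East: 8

With divisor 4653: modified quotas North 9.962, South 4.095, East 8.047.
Geometric-mean thresholds: North √(9·10)=9.487, South √(4·5)=4.472, East √(8·9)=8.485.
Each quota rounded against its threshold gives North 10, South 4, East 8 (total 22).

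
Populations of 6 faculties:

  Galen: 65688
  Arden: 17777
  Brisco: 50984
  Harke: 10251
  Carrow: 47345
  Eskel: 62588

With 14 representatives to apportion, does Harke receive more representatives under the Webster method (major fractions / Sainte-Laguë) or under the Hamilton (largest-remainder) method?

Webster: Galen 3, Arden 1, Brisco 3, Harke 1, Carrow 3, Eskel 3.
Hamilton: Galen 4, Arden 1, Brisco 3, Harke 0, Carrow 3, Eskel 3.
Harke gets 1 under Webster and 0 under Hamilton.

Webster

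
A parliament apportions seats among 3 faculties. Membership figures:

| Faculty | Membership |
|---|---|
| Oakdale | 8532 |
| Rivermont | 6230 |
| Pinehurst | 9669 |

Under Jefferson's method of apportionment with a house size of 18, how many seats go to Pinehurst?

Standard divisor 24431/18 ≈ 1357.278; standard quotas: Oakdale 6.286, Rivermont 4.590, Pinehurst 7.124.
Rounding down gives 6, 4, 7 = 17 seats, so the divisor must be adjusted.
With modified divisor 1230: modified quotas Oakdale 6.937, Rivermont 5.065, Pinehurst 7.861.
Rounding down: Oakdale 6, Rivermont 5, Pinehurst 7 (total 18).
Pinehurst receives 7.

7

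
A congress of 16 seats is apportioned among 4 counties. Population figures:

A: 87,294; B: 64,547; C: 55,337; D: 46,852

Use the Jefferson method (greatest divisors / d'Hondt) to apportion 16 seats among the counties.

A 6, B 4, C 3, D 3

Standard divisor 254030/16 ≈ 15876.875; standard quotas: A 5.498, B 4.065, C 3.485, D 2.951.
Rounding down gives 5, 4, 3, 2 = 14 seats, so the divisor must be adjusted.
With modified divisor 14200: modified quotas A 6.147, B 4.546, C 3.897, D 3.299.
Rounding down: A 6, B 4, C 3, D 3 (total 16).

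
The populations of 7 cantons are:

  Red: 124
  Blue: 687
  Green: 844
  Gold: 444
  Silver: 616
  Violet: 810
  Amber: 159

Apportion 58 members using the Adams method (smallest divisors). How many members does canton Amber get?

3

Standard divisor 3684/58 ≈ 63.517; standard quotas: Red 1.952, Blue 10.816, Green 13.288, Gold 6.990, Silver 9.698, Violet 12.752, Amber 2.503.
Rounding up gives 2, 11, 14, 7, 10, 13, 3 = 60 seats, so the divisor must be adjusted.
With modified divisor 68: modified quotas Red 1.824, Blue 10.103, Green 12.412, Gold 6.529, Silver 9.059, Violet 11.912, Amber 2.338.
Rounding up: Red 2, Blue 11, Green 13, Gold 7, Silver 10, Violet 12, Amber 3 (total 58).
Amber receives 3.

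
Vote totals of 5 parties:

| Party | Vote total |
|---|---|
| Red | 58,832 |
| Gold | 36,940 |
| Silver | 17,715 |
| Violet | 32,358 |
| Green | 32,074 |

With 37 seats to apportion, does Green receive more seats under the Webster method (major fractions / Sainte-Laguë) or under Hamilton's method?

Webster

Webster: Red 12, Gold 7, Silver 4, Violet 7, Green 7.
Hamilton: Red 12, Gold 8, Silver 4, Violet 7, Green 6.
Green gets 7 under Webster and 6 under Hamilton.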